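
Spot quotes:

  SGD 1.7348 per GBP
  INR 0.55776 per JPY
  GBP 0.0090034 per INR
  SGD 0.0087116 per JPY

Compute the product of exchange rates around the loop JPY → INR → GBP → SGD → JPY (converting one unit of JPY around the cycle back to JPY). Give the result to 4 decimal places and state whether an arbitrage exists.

1.0000 (no arbitrage)

Around JPY → INR → GBP → SGD → JPY: 1 × 0.55776 × 0.0090034 × 1.7348 ÷ 0.0087116 = 1.000012
Product ≈ 1 (deviation 0.001%, within rounding noise).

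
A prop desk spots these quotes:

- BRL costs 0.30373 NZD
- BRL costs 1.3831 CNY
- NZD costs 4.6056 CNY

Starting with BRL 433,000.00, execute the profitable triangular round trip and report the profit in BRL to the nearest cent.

Profit: BRL 4,933.55

Profitable loop is BRL → NZD → CNY → BRL:
BRL 433,000.00 × 0.30373 = NZD 131,515.09
NZD 131,515.09 × 4.6056 = CNY 605,705.90
CNY 605,705.90 ÷ 1.3831 = BRL 437,933.55
Profit = BRL 437,933.55 − BRL 433,000.00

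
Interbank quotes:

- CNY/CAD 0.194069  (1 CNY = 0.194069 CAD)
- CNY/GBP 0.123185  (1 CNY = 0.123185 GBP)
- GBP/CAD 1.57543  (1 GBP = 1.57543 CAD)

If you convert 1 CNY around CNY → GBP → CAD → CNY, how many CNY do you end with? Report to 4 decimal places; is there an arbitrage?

1.0000 (no arbitrage)

Around CNY → GBP → CAD → CNY: 1 × 0.123185 × 1.57543 ÷ 0.194069 = 1.000002
Product ≈ 1 (deviation 0.000%, within rounding noise).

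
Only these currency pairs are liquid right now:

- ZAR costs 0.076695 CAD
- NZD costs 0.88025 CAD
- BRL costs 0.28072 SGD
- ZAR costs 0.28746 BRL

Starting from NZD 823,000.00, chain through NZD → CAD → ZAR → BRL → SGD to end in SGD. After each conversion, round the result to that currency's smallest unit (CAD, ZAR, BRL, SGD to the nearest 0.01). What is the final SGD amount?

SGD 762,236.24

NZD 823,000.00 × 0.88025 = CAD 724,445.75
CAD 724,445.75 ÷ 0.076695 = ZAR 9,445,801.55
ZAR 9,445,801.55 × 0.28746 = BRL 2,715,290.11
BRL 2,715,290.11 × 0.28072 = SGD 762,236.24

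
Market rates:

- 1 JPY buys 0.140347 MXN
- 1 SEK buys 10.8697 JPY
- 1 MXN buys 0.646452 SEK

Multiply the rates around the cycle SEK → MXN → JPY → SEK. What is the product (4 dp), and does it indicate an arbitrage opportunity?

Around SEK → MXN → JPY → SEK: 1 ÷ 0.646452 ÷ 0.140347 ÷ 10.8697 = 1.014012
Product > 1; profitable direction is SEK → MXN → JPY → SEK.

1.0140 (arbitrage exists)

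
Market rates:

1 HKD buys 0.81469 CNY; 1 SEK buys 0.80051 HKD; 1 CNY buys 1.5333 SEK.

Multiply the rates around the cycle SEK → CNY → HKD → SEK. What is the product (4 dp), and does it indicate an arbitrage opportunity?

Around SEK → CNY → HKD → SEK: 1 ÷ 1.5333 ÷ 0.81469 ÷ 0.80051 = 1.000032
Product ≈ 1 (deviation 0.003%, within rounding noise).

1.0000 (no arbitrage)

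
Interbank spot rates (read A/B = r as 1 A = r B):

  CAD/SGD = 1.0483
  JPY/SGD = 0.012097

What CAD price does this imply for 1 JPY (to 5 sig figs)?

1 JPY × 0.012097 = 0.012097 SGD
0.012097 SGD ÷ 1.0483 = 0.0115396 CAD

JPY/CAD = 0.011540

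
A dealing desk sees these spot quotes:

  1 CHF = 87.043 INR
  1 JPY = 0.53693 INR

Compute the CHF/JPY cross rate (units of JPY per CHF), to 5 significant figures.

1 CHF × 87.043 = 87.043 INR
87.043 INR ÷ 0.53693 = 162.112 JPY

CHF/JPY = 162.11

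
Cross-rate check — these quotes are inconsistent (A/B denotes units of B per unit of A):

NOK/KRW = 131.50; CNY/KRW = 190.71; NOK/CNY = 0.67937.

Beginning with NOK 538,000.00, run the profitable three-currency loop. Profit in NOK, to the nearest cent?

Profit: NOK 8,044.70

Profitable loop is NOK → KRW → CNY → NOK:
NOK 538,000.00 × 131.50 = KRW 70,747,000
KRW 70,747,000 ÷ 190.71 = CNY 370,966.39
CNY 370,966.39 ÷ 0.67937 = NOK 546,044.70
Profit = NOK 546,044.70 − NOK 538,000.00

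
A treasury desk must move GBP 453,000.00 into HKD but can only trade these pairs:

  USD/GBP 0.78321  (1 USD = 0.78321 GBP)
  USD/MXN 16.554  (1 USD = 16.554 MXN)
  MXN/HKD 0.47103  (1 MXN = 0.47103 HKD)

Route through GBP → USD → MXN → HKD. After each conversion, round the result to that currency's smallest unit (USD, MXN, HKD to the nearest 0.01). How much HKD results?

HKD 4,509,947.63

GBP 453,000.00 ÷ 0.78321 = USD 578,388.94
USD 578,388.94 × 16.554 = MXN 9,574,650.51
MXN 9,574,650.51 × 0.47103 = HKD 4,509,947.63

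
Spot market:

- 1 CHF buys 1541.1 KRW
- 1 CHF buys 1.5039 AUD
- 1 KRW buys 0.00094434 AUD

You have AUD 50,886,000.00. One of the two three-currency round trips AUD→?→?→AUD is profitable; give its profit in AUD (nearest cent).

Profitable loop is AUD → KRW → CHF → AUD:
AUD 50,886,000.00 ÷ 0.00094434 = KRW 53,885,253,193
KRW 53,885,253,193 ÷ 1541.1 = CHF 34,965,448.83
CHF 34,965,448.83 × 1.5039 = AUD 52,584,538.50
Profit = AUD 52,584,538.50 − AUD 50,886,000.00

Profit: AUD 1,698,538.50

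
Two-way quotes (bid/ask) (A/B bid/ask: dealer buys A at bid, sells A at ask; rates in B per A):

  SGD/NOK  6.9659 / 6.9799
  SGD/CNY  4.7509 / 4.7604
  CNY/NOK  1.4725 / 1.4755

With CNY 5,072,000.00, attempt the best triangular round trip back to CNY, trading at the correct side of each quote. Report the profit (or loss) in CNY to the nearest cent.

Net profit: CNY 11,481.38

Best loop CNY → NOK → SGD → CNY:
CNY 5,072,000.00 × 1.4725 (sell CNY at bid) = NOK 7,468,520.00
NOK 7,468,520.00 ÷ 6.9799 (buy SGD at ask) = SGD 1,070,003.87
SGD 1,070,003.87 × 4.7509 (sell SGD at bid) = CNY 5,083,481.38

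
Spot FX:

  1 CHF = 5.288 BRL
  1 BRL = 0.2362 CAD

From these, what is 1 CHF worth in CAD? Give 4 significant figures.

CHF/CAD = 1.249

1 CHF × 5.288 = 5.288 BRL
5.288 BRL × 0.2362 = 1.24903 CAD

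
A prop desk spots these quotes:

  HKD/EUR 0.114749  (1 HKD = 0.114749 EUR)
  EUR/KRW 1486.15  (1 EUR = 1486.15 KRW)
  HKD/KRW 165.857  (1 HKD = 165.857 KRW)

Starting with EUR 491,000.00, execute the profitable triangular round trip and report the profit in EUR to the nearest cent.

Profitable loop is EUR → KRW → HKD → EUR:
EUR 491,000.00 × 1486.15 = KRW 729,699,650
KRW 729,699,650 ÷ 165.857 = HKD 4,399,571.02
HKD 4,399,571.02 × 0.114749 = EUR 504,846.37
Profit = EUR 504,846.37 − EUR 491,000.00

Profit: EUR 13,846.37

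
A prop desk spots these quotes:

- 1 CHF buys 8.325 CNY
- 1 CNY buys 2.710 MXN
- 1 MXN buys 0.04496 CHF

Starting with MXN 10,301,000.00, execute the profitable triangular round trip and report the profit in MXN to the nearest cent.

Profitable loop is MXN → CHF → CNY → MXN:
MXN 10,301,000.00 × 0.04496 = CHF 463,132.96
CHF 463,132.96 × 8.325 = CNY 3,855,581.89
CNY 3,855,581.89 × 2.710 = MXN 10,448,626.93
Profit = MXN 10,448,626.93 − MXN 10,301,000.00

Profit: MXN 147,626.93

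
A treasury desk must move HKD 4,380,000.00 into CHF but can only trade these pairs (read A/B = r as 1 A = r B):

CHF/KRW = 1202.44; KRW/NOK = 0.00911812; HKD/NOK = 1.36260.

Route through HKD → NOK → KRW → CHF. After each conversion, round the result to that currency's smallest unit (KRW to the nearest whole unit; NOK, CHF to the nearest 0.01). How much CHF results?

HKD 4,380,000.00 × 1.36260 = NOK 5,968,188.00
NOK 5,968,188.00 ÷ 0.00911812 = KRW 654,541,506
KRW 654,541,506 ÷ 1202.44 = CHF 544,344.42

CHF 544,344.42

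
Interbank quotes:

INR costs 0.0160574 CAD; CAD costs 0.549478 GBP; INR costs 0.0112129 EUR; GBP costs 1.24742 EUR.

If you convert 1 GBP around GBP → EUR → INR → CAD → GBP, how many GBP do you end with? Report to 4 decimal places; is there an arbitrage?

Around GBP → EUR → INR → CAD → GBP: 1 × 1.24742 ÷ 0.0112129 × 0.0160574 × 0.549478 = 0.981568
Product < 1; profitable direction is GBP → CAD → INR → EUR → GBP.

0.9816 (arbitrage exists)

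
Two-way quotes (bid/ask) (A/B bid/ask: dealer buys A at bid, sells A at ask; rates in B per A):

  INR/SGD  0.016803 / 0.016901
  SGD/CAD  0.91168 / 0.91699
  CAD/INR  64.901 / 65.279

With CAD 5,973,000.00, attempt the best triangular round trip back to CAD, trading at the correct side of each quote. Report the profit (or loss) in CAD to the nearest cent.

Net result: CAD -34,549.26 (no profitable arbitrage after spreads)

Best loop CAD → INR → SGD → CAD:
CAD 5,973,000.00 × 64.901 (sell CAD at bid) = INR 387,653,673.00
INR 387,653,673.00 × 0.016803 (sell INR at bid) = SGD 6,513,744.67
SGD 6,513,744.67 × 0.91168 (sell SGD at bid) = CAD 5,938,450.74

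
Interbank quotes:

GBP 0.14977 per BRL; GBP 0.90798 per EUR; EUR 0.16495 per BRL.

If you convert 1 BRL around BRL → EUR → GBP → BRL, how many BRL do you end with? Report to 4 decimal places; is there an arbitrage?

1.0000 (no arbitrage)

Around BRL → EUR → GBP → BRL: 1 × 0.16495 × 0.90798 ÷ 0.14977 = 1.000009
Product ≈ 1 (deviation 0.001%, within rounding noise).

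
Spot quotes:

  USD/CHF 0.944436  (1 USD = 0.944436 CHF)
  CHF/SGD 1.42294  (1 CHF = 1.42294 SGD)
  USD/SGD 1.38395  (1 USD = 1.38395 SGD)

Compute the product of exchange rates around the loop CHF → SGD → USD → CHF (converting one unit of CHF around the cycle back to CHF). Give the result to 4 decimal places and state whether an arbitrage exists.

Around CHF → SGD → USD → CHF: 1 × 1.42294 ÷ 1.38395 × 0.944436 = 0.971044
Product < 1; profitable direction is CHF → USD → SGD → CHF.

0.9710 (arbitrage exists)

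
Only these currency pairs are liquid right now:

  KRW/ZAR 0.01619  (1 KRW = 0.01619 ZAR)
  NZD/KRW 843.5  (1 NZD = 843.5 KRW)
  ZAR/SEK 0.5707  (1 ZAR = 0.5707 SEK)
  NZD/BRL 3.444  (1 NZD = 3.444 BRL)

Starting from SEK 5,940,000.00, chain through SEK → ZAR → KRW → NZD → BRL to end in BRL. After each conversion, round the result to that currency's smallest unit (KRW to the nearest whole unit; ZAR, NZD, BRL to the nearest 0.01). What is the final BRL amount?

BRL 2,624,881.97

SEK 5,940,000.00 ÷ 0.5707 = ZAR 10,408,270.54
ZAR 10,408,270.54 ÷ 0.01619 = KRW 642,882,677
KRW 642,882,677 ÷ 843.5 = NZD 762,160.85
NZD 762,160.85 × 3.444 = BRL 2,624,881.97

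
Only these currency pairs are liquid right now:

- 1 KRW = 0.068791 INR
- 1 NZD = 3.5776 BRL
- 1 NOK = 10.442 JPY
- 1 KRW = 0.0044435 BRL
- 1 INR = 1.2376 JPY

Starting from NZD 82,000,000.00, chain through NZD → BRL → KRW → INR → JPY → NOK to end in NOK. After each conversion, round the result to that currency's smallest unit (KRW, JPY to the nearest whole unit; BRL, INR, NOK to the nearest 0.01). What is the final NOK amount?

NZD 82,000,000.00 × 3.5776 = BRL 293,363,200.00
BRL 293,363,200.00 ÷ 0.0044435 = KRW 66,020,749,409
KRW 66,020,749,409 × 0.068791 = INR 4,541,633,372.59
INR 4,541,633,372.59 × 1.2376 = JPY 5,620,725,462
JPY 5,620,725,462 ÷ 10.442 = NOK 538,280,546.06

NOK 538,280,546.06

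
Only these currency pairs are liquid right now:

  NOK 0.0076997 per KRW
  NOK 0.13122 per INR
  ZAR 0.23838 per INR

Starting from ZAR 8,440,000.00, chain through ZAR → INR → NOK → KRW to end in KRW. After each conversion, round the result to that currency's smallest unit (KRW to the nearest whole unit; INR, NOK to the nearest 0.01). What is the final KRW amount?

ZAR 8,440,000.00 ÷ 0.23838 = INR 35,405,654.84
INR 35,405,654.84 × 0.13122 = NOK 4,645,930.03
NOK 4,645,930.03 ÷ 0.0076997 = KRW 603,391,045

KRW 603,391,045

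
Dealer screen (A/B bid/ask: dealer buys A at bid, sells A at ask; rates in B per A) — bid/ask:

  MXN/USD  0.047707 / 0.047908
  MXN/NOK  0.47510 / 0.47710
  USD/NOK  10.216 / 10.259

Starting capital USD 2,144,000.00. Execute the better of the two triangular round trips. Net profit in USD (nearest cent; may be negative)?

Best loop USD → NOK → MXN → USD:
USD 2,144,000.00 × 10.216 (sell USD at bid) = NOK 21,903,104.00
NOK 21,903,104.00 ÷ 0.47710 (buy MXN at ask) = MXN 45,908,832.53
MXN 45,908,832.53 × 0.047707 (sell MXN at bid) = USD 2,190,172.67

Net profit: USD 46,172.67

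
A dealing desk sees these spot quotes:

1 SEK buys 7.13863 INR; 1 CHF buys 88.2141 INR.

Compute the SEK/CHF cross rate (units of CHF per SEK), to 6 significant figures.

SEK/CHF = 0.0809239

1 SEK × 7.13863 = 7.13863 INR
7.13863 INR ÷ 88.2141 = 0.0809239 CHF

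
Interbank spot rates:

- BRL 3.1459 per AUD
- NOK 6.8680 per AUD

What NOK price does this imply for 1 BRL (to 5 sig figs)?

1 BRL ÷ 3.1459 = 0.317874 AUD
0.317874 AUD × 6.8680 = 2.18316 NOK

BRL/NOK = 2.1832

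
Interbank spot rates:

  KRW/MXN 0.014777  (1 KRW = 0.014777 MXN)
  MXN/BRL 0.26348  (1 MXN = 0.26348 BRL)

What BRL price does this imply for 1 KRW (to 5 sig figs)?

1 KRW × 0.014777 = 0.014777 MXN
0.014777 MXN × 0.26348 = 0.00389344 BRL

KRW/BRL = 0.0038934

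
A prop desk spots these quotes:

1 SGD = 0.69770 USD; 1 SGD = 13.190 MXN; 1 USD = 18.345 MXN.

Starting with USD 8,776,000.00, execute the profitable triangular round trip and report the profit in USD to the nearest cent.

Profit: USD 267,883.74

Profitable loop is USD → SGD → MXN → USD:
USD 8,776,000.00 ÷ 0.69770 = SGD 12,578,472.12
SGD 12,578,472.12 × 13.190 = MXN 165,910,047.30
MXN 165,910,047.30 ÷ 18.345 = USD 9,043,883.74
Profit = USD 9,043,883.74 − USD 8,776,000.00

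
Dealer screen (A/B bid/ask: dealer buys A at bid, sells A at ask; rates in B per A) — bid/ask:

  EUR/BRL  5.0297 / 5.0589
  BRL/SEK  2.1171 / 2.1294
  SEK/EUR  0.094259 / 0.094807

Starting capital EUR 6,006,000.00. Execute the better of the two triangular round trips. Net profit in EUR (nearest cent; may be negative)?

Net profit: EUR 22,254.93

Best loop EUR → BRL → SEK → EUR:
EUR 6,006,000.00 × 5.0297 (sell EUR at bid) = BRL 30,208,378.20
BRL 30,208,378.20 × 2.1171 (sell BRL at bid) = SEK 63,954,157.49
SEK 63,954,157.49 × 0.094259 (sell SEK at bid) = EUR 6,028,254.93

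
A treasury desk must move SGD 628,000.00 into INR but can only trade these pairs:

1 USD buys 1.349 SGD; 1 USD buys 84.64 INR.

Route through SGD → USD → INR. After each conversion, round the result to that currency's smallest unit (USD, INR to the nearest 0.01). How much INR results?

INR 39,402,460.89

SGD 628,000.00 ÷ 1.349 = USD 465,530.02
USD 465,530.02 × 84.64 = INR 39,402,460.89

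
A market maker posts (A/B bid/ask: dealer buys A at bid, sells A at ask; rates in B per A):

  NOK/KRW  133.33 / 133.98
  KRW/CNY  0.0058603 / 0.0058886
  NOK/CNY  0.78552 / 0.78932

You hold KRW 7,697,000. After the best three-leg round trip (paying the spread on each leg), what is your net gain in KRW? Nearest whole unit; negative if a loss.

Best loop KRW → NOK → CNY → KRW:
KRW 7,697,000 ÷ 133.98 (buy NOK at ask) = NOK 57,448.87
NOK 57,448.87 × 0.78552 (sell NOK at bid) = CNY 45,127.24
CNY 45,127.24 ÷ 0.0058886 (buy KRW at ask) = KRW 7,663,492

Net result: KRW -33,508 (no profitable arbitrage after spreads)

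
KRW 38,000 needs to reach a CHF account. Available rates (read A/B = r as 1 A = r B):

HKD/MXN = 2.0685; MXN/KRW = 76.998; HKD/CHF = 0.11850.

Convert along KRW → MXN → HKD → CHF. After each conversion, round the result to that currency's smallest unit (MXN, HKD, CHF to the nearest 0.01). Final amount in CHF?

KRW 38,000 ÷ 76.998 = MXN 493.52
MXN 493.52 ÷ 2.0685 = HKD 238.59
HKD 238.59 × 0.11850 = CHF 28.27

CHF 28.27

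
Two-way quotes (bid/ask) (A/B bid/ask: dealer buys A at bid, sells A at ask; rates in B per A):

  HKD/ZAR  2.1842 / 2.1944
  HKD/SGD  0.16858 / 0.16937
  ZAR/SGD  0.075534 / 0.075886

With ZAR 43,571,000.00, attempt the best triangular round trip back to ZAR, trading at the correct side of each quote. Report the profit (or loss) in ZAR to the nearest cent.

Net profit: ZAR 537,889.20

Best loop ZAR → HKD → SGD → ZAR:
ZAR 43,571,000.00 ÷ 2.1944 (buy HKD at ask) = HKD 19,855,541.38
HKD 19,855,541.38 × 0.16858 (sell HKD at bid) = SGD 3,347,247.17
SGD 3,347,247.17 ÷ 0.075886 (buy ZAR at ask) = ZAR 44,108,889.20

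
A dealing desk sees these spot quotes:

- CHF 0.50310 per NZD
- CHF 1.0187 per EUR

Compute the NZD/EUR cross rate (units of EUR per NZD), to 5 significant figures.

1 NZD × 0.50310 = 0.5031 CHF
0.5031 CHF ÷ 1.0187 = 0.493865 EUR

NZD/EUR = 0.49386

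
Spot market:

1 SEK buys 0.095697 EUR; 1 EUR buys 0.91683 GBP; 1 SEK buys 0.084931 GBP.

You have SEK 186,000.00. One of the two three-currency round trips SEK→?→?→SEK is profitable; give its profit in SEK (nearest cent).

Profit: SEK 6,147.11

Profitable loop is SEK → EUR → GBP → SEK:
SEK 186,000.00 × 0.095697 = EUR 17,799.64
EUR 17,799.64 × 0.91683 = GBP 16,319.25
GBP 16,319.25 ÷ 0.084931 = SEK 192,147.11
Profit = SEK 192,147.11 − SEK 186,000.00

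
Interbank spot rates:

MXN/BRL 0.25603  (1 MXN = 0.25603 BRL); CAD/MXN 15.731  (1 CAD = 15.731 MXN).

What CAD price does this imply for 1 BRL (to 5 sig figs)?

1 BRL ÷ 0.25603 = 3.90579 MXN
3.90579 MXN ÷ 15.731 = 0.248286 CAD

BRL/CAD = 0.24829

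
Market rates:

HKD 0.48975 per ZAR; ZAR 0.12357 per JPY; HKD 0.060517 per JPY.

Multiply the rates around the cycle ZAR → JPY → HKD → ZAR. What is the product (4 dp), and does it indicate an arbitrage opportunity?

1.0000 (no arbitrage)

Around ZAR → JPY → HKD → ZAR: 1 ÷ 0.12357 × 0.060517 ÷ 0.48975 = 0.999977
Product ≈ 1 (deviation 0.002%, within rounding noise).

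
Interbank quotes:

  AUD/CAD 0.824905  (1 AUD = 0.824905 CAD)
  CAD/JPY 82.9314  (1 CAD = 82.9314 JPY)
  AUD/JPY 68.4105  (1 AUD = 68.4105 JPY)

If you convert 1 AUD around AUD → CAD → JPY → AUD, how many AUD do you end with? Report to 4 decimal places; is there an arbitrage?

1.0000 (no arbitrage)

Around AUD → CAD → JPY → AUD: 1 × 0.824905 × 82.9314 ÷ 68.4105 = 1.000000
Product ≈ 1 (deviation 0.000%, within rounding noise).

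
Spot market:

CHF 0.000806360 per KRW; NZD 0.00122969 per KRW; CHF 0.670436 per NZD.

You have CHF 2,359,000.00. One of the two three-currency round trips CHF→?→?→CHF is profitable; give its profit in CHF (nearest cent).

Profit: CHF 52,859.10

Profitable loop is CHF → KRW → NZD → CHF:
CHF 2,359,000.00 ÷ 0.000806360 = KRW 2,925,492,336
KRW 2,925,492,336 × 0.00122969 = NZD 3,597,448.67
NZD 3,597,448.67 × 0.670436 = CHF 2,411,859.10
Profit = CHF 2,411,859.10 − CHF 2,359,000.00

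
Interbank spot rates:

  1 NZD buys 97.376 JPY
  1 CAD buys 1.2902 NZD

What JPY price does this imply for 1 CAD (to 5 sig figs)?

CAD/JPY = 125.63

1 CAD × 1.2902 = 1.2902 NZD
1.2902 NZD × 97.376 = 125.635 JPY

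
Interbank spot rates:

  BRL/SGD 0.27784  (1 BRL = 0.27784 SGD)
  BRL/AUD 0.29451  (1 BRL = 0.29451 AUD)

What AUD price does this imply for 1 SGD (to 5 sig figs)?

1 SGD ÷ 0.27784 = 3.59919 BRL
3.59919 BRL × 0.29451 = 1.06 AUD

SGD/AUD = 1.0600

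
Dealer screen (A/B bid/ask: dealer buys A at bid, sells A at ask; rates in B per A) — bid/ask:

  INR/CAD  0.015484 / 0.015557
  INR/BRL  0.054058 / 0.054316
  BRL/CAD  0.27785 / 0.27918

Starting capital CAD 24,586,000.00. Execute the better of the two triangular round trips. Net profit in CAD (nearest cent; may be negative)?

Best loop CAD → BRL → INR → CAD:
CAD 24,586,000.00 ÷ 0.27918 (buy BRL at ask) = BRL 88,065,047.64
BRL 88,065,047.64 ÷ 0.054316 (buy INR at ask) = INR 1,621,346,336.98
INR 1,621,346,336.98 × 0.015484 (sell INR at bid) = CAD 25,104,926.68

Net profit: CAD 518,926.68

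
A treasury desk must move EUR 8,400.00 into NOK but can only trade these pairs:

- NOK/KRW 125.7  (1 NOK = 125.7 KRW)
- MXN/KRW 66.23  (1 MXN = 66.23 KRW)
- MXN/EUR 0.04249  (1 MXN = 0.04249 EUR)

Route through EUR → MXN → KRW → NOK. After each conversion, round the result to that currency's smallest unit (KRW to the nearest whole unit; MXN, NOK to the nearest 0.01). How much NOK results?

EUR 8,400.00 ÷ 0.04249 = MXN 197,693.57
MXN 197,693.57 × 66.23 = KRW 13,093,245
KRW 13,093,245 ÷ 125.7 = NOK 104,162.65

NOK 104,162.65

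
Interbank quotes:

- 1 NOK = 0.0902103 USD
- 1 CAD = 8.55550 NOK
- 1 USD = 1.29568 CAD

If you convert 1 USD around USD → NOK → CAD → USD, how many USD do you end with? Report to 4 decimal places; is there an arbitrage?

1.0000 (no arbitrage)

Around USD → NOK → CAD → USD: 1 ÷ 0.0902103 ÷ 8.55550 ÷ 1.29568 = 1.000002
Product ≈ 1 (deviation 0.000%, within rounding noise).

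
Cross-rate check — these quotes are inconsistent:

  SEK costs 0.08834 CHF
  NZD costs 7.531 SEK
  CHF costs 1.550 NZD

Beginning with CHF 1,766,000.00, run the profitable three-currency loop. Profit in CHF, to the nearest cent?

Profit: CHF 55,094.32

Profitable loop is CHF → NZD → SEK → CHF:
CHF 1,766,000.00 × 1.550 = NZD 2,737,300.00
NZD 2,737,300.00 × 7.531 = SEK 20,614,606.30
SEK 20,614,606.30 × 0.08834 = CHF 1,821,094.32
Profit = CHF 1,821,094.32 − CHF 1,766,000.00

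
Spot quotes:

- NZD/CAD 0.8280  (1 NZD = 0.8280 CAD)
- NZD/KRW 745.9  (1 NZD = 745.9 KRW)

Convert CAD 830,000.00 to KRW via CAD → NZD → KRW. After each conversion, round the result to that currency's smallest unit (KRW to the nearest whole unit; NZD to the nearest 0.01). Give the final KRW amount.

CAD 830,000.00 ÷ 0.8280 = NZD 1,002,415.46
NZD 1,002,415.46 × 745.9 = KRW 747,701,692

KRW 747,701,692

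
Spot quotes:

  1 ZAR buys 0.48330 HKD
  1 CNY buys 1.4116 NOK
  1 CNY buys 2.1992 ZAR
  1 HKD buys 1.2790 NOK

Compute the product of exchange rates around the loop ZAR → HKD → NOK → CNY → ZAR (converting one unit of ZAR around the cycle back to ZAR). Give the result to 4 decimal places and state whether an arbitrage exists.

Around ZAR → HKD → NOK → CNY → ZAR: 1 × 0.48330 × 1.2790 ÷ 1.4116 × 2.1992 = 0.963031
Product < 1; profitable direction is ZAR → CNY → NOK → HKD → ZAR.

0.9630 (arbitrage exists)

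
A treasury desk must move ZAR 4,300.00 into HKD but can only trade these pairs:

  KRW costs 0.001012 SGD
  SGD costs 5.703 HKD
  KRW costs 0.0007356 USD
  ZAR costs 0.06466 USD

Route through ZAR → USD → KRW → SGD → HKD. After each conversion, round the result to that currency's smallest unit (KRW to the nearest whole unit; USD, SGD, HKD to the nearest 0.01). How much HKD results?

ZAR 4,300.00 × 0.06466 = USD 278.04
USD 278.04 ÷ 0.0007356 = KRW 377,977
KRW 377,977 × 0.001012 = SGD 382.51
SGD 382.51 × 5.703 = HKD 2,181.45

HKD 2,181.45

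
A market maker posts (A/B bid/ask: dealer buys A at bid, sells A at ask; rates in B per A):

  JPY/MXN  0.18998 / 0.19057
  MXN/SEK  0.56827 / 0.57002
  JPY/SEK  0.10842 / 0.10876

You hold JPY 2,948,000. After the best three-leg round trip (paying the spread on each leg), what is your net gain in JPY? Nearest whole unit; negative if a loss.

Net result: JPY -5,664 (no profitable arbitrage after spreads)

Best loop JPY → SEK → MXN → JPY:
JPY 2,948,000 × 0.10842 (sell JPY at bid) = SEK 319,622.16
SEK 319,622.16 ÷ 0.57002 (buy MXN at ask) = MXN 560,720.96
MXN 560,720.96 ÷ 0.19057 (buy JPY at ask) = JPY 2,942,336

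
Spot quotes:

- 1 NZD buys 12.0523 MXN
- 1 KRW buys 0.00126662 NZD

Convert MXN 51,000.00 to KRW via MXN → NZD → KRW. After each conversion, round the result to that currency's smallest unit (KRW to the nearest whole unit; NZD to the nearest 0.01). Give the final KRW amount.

KRW 3,340,828

MXN 51,000.00 ÷ 12.0523 = NZD 4,231.56
NZD 4,231.56 ÷ 0.00126662 = KRW 3,340,828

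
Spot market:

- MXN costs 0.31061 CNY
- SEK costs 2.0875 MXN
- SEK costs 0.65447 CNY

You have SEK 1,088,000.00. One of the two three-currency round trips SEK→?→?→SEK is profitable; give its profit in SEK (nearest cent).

Profitable loop is SEK → CNY → MXN → SEK:
SEK 1,088,000.00 × 0.65447 = CNY 712,063.36
CNY 712,063.36 ÷ 0.31061 = MXN 2,292,467.60
MXN 2,292,467.60 ÷ 2.0875 = SEK 1,098,188.07
Profit = SEK 1,098,188.07 − SEK 1,088,000.00

Profit: SEK 10,188.07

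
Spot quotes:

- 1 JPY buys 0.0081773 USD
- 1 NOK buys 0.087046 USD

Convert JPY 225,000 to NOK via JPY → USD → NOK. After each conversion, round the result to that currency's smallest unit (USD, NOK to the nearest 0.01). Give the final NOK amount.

NOK 21,136.99

JPY 225,000 × 0.0081773 = USD 1,839.89
USD 1,839.89 ÷ 0.087046 = NOK 21,136.99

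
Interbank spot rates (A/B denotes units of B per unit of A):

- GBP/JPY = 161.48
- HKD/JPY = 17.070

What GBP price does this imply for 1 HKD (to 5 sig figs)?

HKD/GBP = 0.10571

1 HKD × 17.070 = 17.07 JPY
17.07 JPY ÷ 161.48 = 0.10571 GBP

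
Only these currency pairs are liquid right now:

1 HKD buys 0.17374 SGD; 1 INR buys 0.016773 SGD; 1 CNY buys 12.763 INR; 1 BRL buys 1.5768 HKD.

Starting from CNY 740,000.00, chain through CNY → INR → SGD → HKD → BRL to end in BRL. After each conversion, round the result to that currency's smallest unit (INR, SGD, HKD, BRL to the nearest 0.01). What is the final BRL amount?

CNY 740,000.00 × 12.763 = INR 9,444,620.00
INR 9,444,620.00 × 0.016773 = SGD 158,414.61
SGD 158,414.61 ÷ 0.17374 = HKD 911,791.24
HKD 911,791.24 ÷ 1.5768 = BRL 578,254.21

BRL 578,254.21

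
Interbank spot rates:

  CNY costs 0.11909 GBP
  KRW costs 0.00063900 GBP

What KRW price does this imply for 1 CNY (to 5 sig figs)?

1 CNY × 0.11909 = 0.11909 GBP
0.11909 GBP ÷ 0.00063900 = 186.369 KRW

CNY/KRW = 186.37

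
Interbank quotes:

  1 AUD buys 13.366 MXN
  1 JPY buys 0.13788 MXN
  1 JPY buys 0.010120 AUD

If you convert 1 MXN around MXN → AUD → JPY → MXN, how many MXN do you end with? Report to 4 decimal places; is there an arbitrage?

1.0193 (arbitrage exists)

Around MXN → AUD → JPY → MXN: 1 ÷ 13.366 ÷ 0.010120 × 0.13788 = 1.019341
Product > 1; profitable direction is MXN → AUD → JPY → MXN.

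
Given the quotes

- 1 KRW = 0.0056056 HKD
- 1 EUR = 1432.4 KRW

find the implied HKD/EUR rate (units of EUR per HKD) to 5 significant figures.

1 HKD ÷ 0.0056056 = 178.393 KRW
178.393 KRW ÷ 1432.4 = 0.124541 EUR

HKD/EUR = 0.12454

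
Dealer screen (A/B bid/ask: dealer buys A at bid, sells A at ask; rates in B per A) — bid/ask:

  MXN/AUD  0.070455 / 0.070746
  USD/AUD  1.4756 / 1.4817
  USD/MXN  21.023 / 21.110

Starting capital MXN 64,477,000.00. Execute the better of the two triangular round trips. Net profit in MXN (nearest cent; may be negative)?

Best loop MXN → AUD → USD → MXN:
MXN 64,477,000.00 × 0.070455 (sell MXN at bid) = AUD 4,542,727.04
AUD 4,542,727.04 ÷ 1.4817 (buy USD at ask) = USD 3,065,888.53
USD 3,065,888.53 × 21.023 (sell USD at bid) = MXN 64,454,174.57

Net result: MXN -22,825.43 (no profitable arbitrage after spreads)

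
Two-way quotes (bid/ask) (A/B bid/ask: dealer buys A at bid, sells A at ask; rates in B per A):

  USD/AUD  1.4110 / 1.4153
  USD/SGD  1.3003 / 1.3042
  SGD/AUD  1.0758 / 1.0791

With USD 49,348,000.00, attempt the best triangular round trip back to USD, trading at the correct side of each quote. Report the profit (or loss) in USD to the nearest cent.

Best loop USD → AUD → SGD → USD:
USD 49,348,000.00 × 1.4110 (sell USD at bid) = AUD 69,630,028.00
AUD 69,630,028.00 ÷ 1.0791 (buy SGD at ask) = SGD 64,526,019.83
SGD 64,526,019.83 ÷ 1.3042 (buy USD at ask) = USD 49,475,555.77

Net profit: USD 127,555.77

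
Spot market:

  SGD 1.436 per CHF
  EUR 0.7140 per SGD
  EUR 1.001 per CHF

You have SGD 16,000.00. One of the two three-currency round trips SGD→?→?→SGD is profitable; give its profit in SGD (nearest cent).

Profit: SGD 388.48

Profitable loop is SGD → EUR → CHF → SGD:
SGD 16,000.00 × 0.7140 = EUR 11,424.00
EUR 11,424.00 ÷ 1.001 = CHF 11,412.59
CHF 11,412.59 × 1.436 = SGD 16,388.48
Profit = SGD 16,388.48 − SGD 16,000.00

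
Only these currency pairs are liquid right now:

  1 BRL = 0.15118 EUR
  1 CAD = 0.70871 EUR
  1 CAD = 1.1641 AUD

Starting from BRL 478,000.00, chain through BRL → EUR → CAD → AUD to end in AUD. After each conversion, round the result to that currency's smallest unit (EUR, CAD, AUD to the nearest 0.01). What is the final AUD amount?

BRL 478,000.00 × 0.15118 = EUR 72,264.04
EUR 72,264.04 ÷ 0.70871 = CAD 101,965.60
CAD 101,965.60 × 1.1641 = AUD 118,698.15

AUD 118,698.15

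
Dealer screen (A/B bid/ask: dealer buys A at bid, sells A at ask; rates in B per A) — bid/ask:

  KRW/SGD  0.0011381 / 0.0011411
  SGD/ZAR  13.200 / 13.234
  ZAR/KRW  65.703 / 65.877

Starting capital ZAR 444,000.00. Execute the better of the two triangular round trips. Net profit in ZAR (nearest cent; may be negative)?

Net profit: ZAR 2,307.64

Best loop ZAR → SGD → KRW → ZAR:
ZAR 444,000.00 ÷ 13.234 (buy SGD at ask) = SGD 33,549.95
SGD 33,549.95 ÷ 0.0011411 (buy KRW at ask) = KRW 29,401,408
KRW 29,401,408 ÷ 65.877 (buy ZAR at ask) = ZAR 446,307.64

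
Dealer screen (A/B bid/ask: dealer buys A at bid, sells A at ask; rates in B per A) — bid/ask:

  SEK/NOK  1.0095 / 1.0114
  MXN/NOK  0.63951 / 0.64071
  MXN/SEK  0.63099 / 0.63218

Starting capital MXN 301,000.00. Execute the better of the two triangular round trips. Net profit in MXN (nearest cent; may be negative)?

Net profit: MXN 57.97

Best loop MXN → NOK → SEK → MXN:
MXN 301,000.00 × 0.63951 (sell MXN at bid) = NOK 192,492.51
NOK 192,492.51 ÷ 1.0114 (buy SEK at ask) = SEK 190,322.83
SEK 190,322.83 ÷ 0.63218 (buy MXN at ask) = MXN 301,057.97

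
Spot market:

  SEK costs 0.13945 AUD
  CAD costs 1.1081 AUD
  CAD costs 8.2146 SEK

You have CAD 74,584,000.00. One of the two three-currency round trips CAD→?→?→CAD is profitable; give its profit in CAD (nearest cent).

Profitable loop is CAD → SEK → AUD → CAD:
CAD 74,584,000.00 × 8.2146 = SEK 612,677,726.40
SEK 612,677,726.40 × 0.13945 = AUD 85,437,908.95
AUD 85,437,908.95 ÷ 1.1081 = CAD 77,103,067.36
Profit = CAD 77,103,067.36 − CAD 74,584,000.00

Profit: CAD 2,519,067.36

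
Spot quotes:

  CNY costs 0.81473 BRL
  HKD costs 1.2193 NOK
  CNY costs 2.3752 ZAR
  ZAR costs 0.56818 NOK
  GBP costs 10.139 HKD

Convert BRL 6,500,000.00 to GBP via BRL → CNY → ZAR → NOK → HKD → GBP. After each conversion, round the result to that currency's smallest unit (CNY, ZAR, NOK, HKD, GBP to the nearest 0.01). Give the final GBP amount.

BRL 6,500,000.00 ÷ 0.81473 = CNY 7,978,103.18
CNY 7,978,103.18 × 2.3752 = ZAR 18,949,590.67
ZAR 18,949,590.67 × 0.56818 = NOK 10,766,778.43
NOK 10,766,778.43 ÷ 1.2193 = HKD 8,830,294.78
HKD 8,830,294.78 ÷ 10.139 = GBP 870,923.64

GBP 870,923.64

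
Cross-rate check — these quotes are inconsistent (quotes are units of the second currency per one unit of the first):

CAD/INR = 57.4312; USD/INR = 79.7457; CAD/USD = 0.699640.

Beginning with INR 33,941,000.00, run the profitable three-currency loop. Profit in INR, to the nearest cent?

Profit: INR 996,402.95

Profitable loop is INR → USD → CAD → INR:
INR 33,941,000.00 ÷ 79.7457 = USD 425,615.43
USD 425,615.43 ÷ 0.699640 = CAD 608,334.89
CAD 608,334.89 × 57.4312 = INR 34,937,402.95
Profit = INR 34,937,402.95 − INR 33,941,000.00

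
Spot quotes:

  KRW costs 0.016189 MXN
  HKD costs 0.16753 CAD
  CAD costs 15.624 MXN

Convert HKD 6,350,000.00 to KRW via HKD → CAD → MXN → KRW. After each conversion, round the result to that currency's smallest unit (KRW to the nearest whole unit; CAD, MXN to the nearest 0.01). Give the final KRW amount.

HKD 6,350,000.00 × 0.16753 = CAD 1,063,815.50
CAD 1,063,815.50 × 15.624 = MXN 16,621,053.37
MXN 16,621,053.37 ÷ 0.016189 = KRW 1,026,688,083

KRW 1,026,688,083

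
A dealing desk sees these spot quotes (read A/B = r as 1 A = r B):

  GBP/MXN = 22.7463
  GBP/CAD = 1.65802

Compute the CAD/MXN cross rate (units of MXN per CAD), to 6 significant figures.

1 CAD ÷ 1.65802 = 0.603129 GBP
0.603129 GBP × 22.7463 = 13.719 MXN

CAD/MXN = 13.7190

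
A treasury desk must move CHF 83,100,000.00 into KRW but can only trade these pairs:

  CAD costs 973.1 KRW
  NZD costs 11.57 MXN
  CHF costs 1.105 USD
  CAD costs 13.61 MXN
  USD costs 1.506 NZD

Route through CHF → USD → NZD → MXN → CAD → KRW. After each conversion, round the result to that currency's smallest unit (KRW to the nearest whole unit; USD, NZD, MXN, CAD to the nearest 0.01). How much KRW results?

KRW 114,398,671,213

CHF 83,100,000.00 × 1.105 = USD 91,825,500.00
USD 91,825,500.00 × 1.506 = NZD 138,289,203.00
NZD 138,289,203.00 × 11.57 = MXN 1,600,006,078.71
MXN 1,600,006,078.71 ÷ 13.61 = CAD 117,561,063.83
CAD 117,561,063.83 × 973.1 = KRW 114,398,671,213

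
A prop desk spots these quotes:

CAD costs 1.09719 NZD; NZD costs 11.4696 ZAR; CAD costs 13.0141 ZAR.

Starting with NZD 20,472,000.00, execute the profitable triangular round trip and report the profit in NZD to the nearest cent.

Profitable loop is NZD → CAD → ZAR → NZD:
NZD 20,472,000.00 ÷ 1.09719 = CAD 18,658,573.26
CAD 18,658,573.26 × 13.0141 = ZAR 242,824,538.32
ZAR 242,824,538.32 ÷ 11.4696 = NZD 21,171,142.70
Profit = NZD 21,171,142.70 − NZD 20,472,000.00

Profit: NZD 699,142.70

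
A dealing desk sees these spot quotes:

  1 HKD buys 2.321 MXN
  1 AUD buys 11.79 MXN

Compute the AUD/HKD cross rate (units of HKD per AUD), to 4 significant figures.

AUD/HKD = 5.080

1 AUD × 11.79 = 11.79 MXN
11.79 MXN ÷ 2.321 = 5.07971 HKD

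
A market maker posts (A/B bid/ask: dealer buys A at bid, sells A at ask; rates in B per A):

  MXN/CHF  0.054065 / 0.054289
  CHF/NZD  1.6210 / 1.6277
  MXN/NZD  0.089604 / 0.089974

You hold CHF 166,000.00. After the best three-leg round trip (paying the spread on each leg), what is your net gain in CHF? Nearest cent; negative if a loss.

Best loop CHF → MXN → NZD → CHF:
CHF 166,000.00 ÷ 0.054289 (buy MXN at ask) = MXN 3,057,709.66
MXN 3,057,709.66 × 0.089604 (sell MXN at bid) = NZD 273,983.02
NZD 273,983.02 ÷ 1.6277 (buy CHF at ask) = CHF 168,325.25

Net profit: CHF 2,325.25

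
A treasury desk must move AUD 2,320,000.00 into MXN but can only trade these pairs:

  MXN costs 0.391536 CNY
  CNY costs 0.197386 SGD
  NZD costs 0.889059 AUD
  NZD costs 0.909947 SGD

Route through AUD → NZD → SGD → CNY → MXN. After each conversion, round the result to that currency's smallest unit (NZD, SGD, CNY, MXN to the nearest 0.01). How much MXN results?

AUD 2,320,000.00 ÷ 0.889059 = NZD 2,609,500.61
NZD 2,609,500.61 × 0.909947 = SGD 2,374,507.25
SGD 2,374,507.25 ÷ 0.197386 = CNY 12,029,765.28
CNY 12,029,765.28 ÷ 0.391536 = MXN 30,724,544.56

MXN 30,724,544.56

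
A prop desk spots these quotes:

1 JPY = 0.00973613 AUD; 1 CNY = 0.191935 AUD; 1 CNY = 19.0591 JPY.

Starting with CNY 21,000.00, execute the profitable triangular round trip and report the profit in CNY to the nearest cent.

Profit: CNY 721.25

Profitable loop is CNY → AUD → JPY → CNY:
CNY 21,000.00 × 0.191935 = AUD 4,030.63
AUD 4,030.63 ÷ 0.00973613 = JPY 413,987
JPY 413,987 ÷ 19.0591 = CNY 21,721.25
Profit = CNY 21,721.25 − CNY 21,000.00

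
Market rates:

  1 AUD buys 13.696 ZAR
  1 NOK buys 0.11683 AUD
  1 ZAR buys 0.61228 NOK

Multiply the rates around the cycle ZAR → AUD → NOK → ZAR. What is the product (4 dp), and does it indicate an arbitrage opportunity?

1.0207 (arbitrage exists)

Around ZAR → AUD → NOK → ZAR: 1 ÷ 13.696 ÷ 0.11683 ÷ 0.61228 = 1.020709
Product > 1; profitable direction is ZAR → AUD → NOK → ZAR.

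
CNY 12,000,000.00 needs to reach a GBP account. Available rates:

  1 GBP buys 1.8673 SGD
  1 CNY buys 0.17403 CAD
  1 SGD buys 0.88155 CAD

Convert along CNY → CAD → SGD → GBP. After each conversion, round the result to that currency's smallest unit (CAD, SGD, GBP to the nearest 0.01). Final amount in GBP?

GBP 1,268,657.29

CNY 12,000,000.00 × 0.17403 = CAD 2,088,360.00
CAD 2,088,360.00 ÷ 0.88155 = SGD 2,368,963.76
SGD 2,368,963.76 ÷ 1.8673 = GBP 1,268,657.29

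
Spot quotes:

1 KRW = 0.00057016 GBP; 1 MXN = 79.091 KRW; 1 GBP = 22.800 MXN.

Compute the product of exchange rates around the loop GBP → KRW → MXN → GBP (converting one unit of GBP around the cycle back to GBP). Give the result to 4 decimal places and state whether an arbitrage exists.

Around GBP → KRW → MXN → GBP: 1 ÷ 0.00057016 ÷ 79.091 ÷ 22.800 = 0.972616
Product < 1; profitable direction is GBP → MXN → KRW → GBP.

0.9726 (arbitrage exists)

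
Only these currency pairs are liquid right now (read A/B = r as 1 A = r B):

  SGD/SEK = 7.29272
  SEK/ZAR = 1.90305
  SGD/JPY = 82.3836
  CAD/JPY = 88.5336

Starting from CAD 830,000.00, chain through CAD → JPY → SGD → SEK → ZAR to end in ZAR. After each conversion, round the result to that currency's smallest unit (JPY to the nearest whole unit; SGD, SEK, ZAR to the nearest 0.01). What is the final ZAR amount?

ZAR 12,378,989.38

CAD 830,000.00 × 88.5336 = JPY 73,482,888
JPY 73,482,888 ÷ 82.3836 = SGD 891,960.15
SGD 891,960.15 × 7.29272 = SEK 6,504,815.63
SEK 6,504,815.63 × 1.90305 = ZAR 12,378,989.38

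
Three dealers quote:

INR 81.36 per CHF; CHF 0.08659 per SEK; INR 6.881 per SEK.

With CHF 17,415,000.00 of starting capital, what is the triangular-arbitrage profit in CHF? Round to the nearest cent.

Profit: CHF 414,969.51

Profitable loop is CHF → INR → SEK → CHF:
CHF 17,415,000.00 × 81.36 = INR 1,416,884,400.00
INR 1,416,884,400.00 ÷ 6.881 = SEK 205,912,570.85
SEK 205,912,570.85 × 0.08659 = CHF 17,829,969.51
Profit = CHF 17,829,969.51 − CHF 17,415,000.00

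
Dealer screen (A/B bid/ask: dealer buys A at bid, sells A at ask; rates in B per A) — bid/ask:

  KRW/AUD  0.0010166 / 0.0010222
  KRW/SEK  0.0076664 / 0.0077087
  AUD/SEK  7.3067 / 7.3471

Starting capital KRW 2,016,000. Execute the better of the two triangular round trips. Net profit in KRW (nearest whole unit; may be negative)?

Best loop KRW → SEK → AUD → KRW:
KRW 2,016,000 × 0.0076664 (sell KRW at bid) = SEK 15,455.46
SEK 15,455.46 ÷ 7.3471 (buy AUD at ask) = AUD 2,103.61
AUD 2,103.61 ÷ 0.0010222 (buy KRW at ask) = KRW 2,057,928

Net profit: KRW 41,928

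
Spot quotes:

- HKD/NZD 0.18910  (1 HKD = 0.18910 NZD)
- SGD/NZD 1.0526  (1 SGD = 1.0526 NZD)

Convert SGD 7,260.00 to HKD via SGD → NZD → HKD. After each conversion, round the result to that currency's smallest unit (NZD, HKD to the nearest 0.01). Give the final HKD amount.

SGD 7,260.00 × 1.0526 = NZD 7,641.88
NZD 7,641.88 ÷ 0.18910 = HKD 40,411.85

HKD 40,411.85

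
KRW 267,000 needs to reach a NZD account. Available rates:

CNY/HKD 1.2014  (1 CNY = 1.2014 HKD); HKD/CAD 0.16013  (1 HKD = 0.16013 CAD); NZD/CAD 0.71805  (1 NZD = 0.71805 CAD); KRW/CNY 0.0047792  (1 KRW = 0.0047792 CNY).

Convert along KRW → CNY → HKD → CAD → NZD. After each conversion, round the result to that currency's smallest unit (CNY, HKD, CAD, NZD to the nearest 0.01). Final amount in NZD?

KRW 267,000 × 0.0047792 = CNY 1,276.05
CNY 1,276.05 × 1.2014 = HKD 1,533.05
HKD 1,533.05 × 0.16013 = CAD 245.49
CAD 245.49 ÷ 0.71805 = NZD 341.88

NZD 341.88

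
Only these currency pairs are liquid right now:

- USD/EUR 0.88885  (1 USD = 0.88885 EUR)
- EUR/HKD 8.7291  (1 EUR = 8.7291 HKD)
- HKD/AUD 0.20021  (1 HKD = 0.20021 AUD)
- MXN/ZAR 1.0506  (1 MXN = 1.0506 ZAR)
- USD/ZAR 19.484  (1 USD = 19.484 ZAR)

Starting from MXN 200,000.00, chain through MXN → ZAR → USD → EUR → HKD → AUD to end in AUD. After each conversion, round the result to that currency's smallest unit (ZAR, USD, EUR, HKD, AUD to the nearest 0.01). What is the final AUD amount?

MXN 200,000.00 × 1.0506 = ZAR 210,120.00
ZAR 210,120.00 ÷ 19.484 = USD 10,784.23
USD 10,784.23 × 0.88885 = EUR 9,585.56
EUR 9,585.56 × 8.7291 = HKD 83,673.31
HKD 83,673.31 × 0.20021 = AUD 16,752.23

AUD 16,752.23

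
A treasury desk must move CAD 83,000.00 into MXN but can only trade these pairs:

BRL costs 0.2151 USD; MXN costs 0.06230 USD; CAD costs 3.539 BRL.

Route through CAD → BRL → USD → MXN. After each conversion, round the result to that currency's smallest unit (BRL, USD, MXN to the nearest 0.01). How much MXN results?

MXN 1,014,170.63

CAD 83,000.00 × 3.539 = BRL 293,737.00
BRL 293,737.00 × 0.2151 = USD 63,182.83
USD 63,182.83 ÷ 0.06230 = MXN 1,014,170.63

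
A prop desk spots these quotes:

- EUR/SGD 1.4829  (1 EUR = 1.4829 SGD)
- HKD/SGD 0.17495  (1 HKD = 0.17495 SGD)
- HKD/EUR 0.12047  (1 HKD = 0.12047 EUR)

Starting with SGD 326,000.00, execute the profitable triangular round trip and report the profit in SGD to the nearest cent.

Profitable loop is SGD → HKD → EUR → SGD:
SGD 326,000.00 ÷ 0.17495 = HKD 1,863,389.54
HKD 1,863,389.54 × 0.12047 = EUR 224,482.54
EUR 224,482.54 × 1.4829 = SGD 332,885.16
Profit = SGD 332,885.16 − SGD 326,000.00

Profit: SGD 6,885.16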